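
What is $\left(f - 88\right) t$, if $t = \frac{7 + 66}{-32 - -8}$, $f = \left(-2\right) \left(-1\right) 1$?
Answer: $\frac{3139}{12} \approx 261.58$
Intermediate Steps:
$f = 2$ ($f = 2 \cdot 1 = 2$)
$t = - \frac{73}{24}$ ($t = \frac{73}{-32 + \left(-2 + 10\right)} = \frac{73}{-32 + 8} = \frac{73}{-24} = 73 \left(- \frac{1}{24}\right) = - \frac{73}{24} \approx -3.0417$)
$\left(f - 88\right) t = \left(2 - 88\right) \left(- \frac{73}{24}\right) = \left(-86\right) \left(- \frac{73}{24}\right) = \frac{3139}{12}$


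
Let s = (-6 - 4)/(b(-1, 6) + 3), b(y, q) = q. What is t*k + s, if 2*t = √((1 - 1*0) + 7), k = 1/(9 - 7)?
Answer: -10/9 + √2/2 ≈ -0.40400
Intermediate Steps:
k = ½ (k = 1/2 = ½ ≈ 0.50000)
t = √2 (t = √((1 - 1*0) + 7)/2 = √((1 + 0) + 7)/2 = √(1 + 7)/2 = √8/2 = (2*√2)/2 = √2 ≈ 1.4142)
s = -10/9 (s = (-6 - 4)/(6 + 3) = -10/9 ≈ -1.1111)
t*k + s = √2*(½) - 10/9 = √2/2 - 10/9 = -10/9 + √2/2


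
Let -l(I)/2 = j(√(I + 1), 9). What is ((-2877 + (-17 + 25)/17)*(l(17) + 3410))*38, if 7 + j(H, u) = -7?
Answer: -6388622244/17 ≈ -3.7580e+8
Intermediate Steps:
j(H, u) = -14 (j(H, u) = -7 - 7 = -14)
l(I) = 28 (l(I) = -2*(-14) = 28)
((-2877 + (-17 + 25)/17)*(l(17) + 3410))*38 = ((-2877 + (-17 + 25)/17)*(28 + 3410))*38 = ((-2877 + 8*(1/17))*3438)*38 = ((-2877 + 8/17)*3438)*38 = -48901/17*3438*38 = -168121638/17*38 = -6388622244/17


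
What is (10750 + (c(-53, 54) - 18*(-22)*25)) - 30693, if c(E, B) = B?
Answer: -9989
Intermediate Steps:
(10750 + (c(-53, 54) - 18*(-22)*25)) - 30693 = (10750 + (54 - 18*(-22)*25)) - 30693 = (10750 + (54 - (-396)*25)) - 30693 = (10750 + (54 - 1*(-9900))) - 30693 = (10750 + (54 + 9900)) - 30693 = (10750 + 9954) - 30693 = 20704 - 30693 = -9989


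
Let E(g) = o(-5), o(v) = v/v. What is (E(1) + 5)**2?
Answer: 36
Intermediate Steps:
o(v) = 1
E(g) = 1
(E(1) + 5)**2 = (1 + 5)**2 = 6**2 = 36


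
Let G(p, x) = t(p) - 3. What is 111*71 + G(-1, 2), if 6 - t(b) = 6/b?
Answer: 7890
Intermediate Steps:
t(b) = 6 - 6/b
G(p, x) = 3 - 6/p (G(p, x) = (6 - 6/p) - 3 = 3 - 6/p)
111*71 + G(-1, 2) = 111*71 + (3 - 6/(-1)) = 7881 + (3 - 6*(-1)) = 7881 + (3 + 6) = 7881 + 9 = 7890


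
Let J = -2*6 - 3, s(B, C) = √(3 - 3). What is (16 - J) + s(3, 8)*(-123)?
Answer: 31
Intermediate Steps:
s(B, C) = 0 (s(B, C) = √0 = 0)
J = -15 (J = -12 - 3 = -15)
(16 - J) + s(3, 8)*(-123) = (16 - 1*(-15)) + 0*(-123) = (16 + 15) + 0 = 31 + 0 = 31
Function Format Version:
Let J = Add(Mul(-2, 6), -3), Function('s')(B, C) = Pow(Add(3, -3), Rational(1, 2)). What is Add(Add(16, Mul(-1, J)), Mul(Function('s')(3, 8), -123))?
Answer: 31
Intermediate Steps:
Function('s')(B, C) = 0 (Function('s')(B, C) = Pow(0, Rational(1, 2)) = 0)
J = -15 (J = Add(-12, -3) = -15)
Add(Add(16, Mul(-1, J)), Mul(Function('s')(3, 8), -123)) = Add(Add(16, Mul(-1, -15)), Mul(0, -123)) = Add(Add(16, 15), 0) = Add(31, 0) = 31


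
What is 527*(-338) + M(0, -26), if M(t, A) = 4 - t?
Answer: -178122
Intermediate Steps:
527*(-338) + M(0, -26) = 527*(-338) + (4 - 1*0) = -178126 + (4 + 0) = -178126 + 4 = -178122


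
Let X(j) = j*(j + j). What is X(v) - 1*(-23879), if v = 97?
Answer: 42697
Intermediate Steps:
X(j) = 2*j² (X(j) = j*(2*j) = 2*j²)
X(v) - 1*(-23879) = 2*97² - 1*(-23879) = 2*9409 + 23879 = 18818 + 23879 = 42697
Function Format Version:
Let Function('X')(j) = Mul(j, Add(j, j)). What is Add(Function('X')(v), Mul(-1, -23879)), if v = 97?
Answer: 42697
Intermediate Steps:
Function('X')(j) = Mul(2, Pow(j, 2)) (Function('X')(j) = Mul(j, Mul(2, j)) = Mul(2, Pow(j, 2)))
Add(Function('X')(v), Mul(-1, -23879)) = Add(Mul(2, Pow(97, 2)), Mul(-1, -23879)) = Add(Mul(2, 9409), 23879) = Add(18818, 23879) = 42697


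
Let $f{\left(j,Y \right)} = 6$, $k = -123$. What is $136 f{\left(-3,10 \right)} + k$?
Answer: $693$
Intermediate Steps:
$136 f{\left(-3,10 \right)} + k = 136 \cdot 6 - 123 = 816 - 123 = 693$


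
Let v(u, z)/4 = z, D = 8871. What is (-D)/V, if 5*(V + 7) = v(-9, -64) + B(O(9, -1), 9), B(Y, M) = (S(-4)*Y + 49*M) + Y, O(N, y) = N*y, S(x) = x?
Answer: -14785/59 ≈ -250.59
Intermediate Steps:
v(u, z) = 4*z
B(Y, M) = -3*Y + 49*M (B(Y, M) = (-4*Y + 49*M) + Y = -3*Y + 49*M)
V = 177/5 (V = -7 + (4*(-64) + (-27*(-1) + 49*9))/5 = -7 + (-256 + (-3*(-9) + 441))/5 = -7 + (-256 + (27 + 441))/5 = -7 + (-256 + 468)/5 = -7 + (⅕)*212 = -7 + 212/5 = 177/5 ≈ 35.400)
(-D)/V = (-1*8871)/(177/5) = -8871*5/177 = -14785/59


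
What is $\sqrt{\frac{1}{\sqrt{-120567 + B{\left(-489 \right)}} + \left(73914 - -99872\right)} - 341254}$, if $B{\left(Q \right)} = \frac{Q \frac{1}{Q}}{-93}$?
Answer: $\frac{\sqrt{2} \sqrt{\frac{-5515380590799 - 682508 i \sqrt{260696019}}{8081049 + i \sqrt{260696019}}}}{2} \approx 9.8645 \cdot 10^{-12} - 584.17 i$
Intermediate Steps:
$B{\left(Q \right)} = - \frac{1}{93}$ ($B{\left(Q \right)} = 1 \left(- \frac{1}{93}\right) = - \frac{1}{93}$)
$\sqrt{\frac{1}{\sqrt{-120567 + B{\left(-489 \right)}} + \left(73914 - -99872\right)} - 341254} = \sqrt{\frac{1}{\sqrt{-120567 - \frac{1}{93}} + \left(73914 - -99872\right)} - 341254} = \sqrt{\frac{1}{\sqrt{- \frac{11212732}{93}} + \left(73914 + 99872\right)} - 341254} = \sqrt{\frac{1}{\frac{2 i \sqrt{260696019}}{93} + 173786} - 341254} = \sqrt{\frac{1}{173786 + \frac{2 i \sqrt{260696019}}{93}} - 341254} = \sqrt{-341254 + \frac{1}{173786 + \frac{2 i \sqrt{260696019}}{93}}}$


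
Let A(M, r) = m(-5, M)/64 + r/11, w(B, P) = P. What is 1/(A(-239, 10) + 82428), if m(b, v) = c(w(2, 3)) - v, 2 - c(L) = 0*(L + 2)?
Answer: 704/58032603 ≈ 1.2131e-5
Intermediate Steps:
c(L) = 2 (c(L) = 2 - 0*(L + 2) = 2 - 0*(2 + L) = 2 - 1*0 = 2 + 0 = 2)
m(b, v) = 2 - v
A(M, r) = 1/32 - M/64 + r/11 (A(M, r) = (2 - M)/64 + r/11 = (2 - M)*(1/64) + r*(1/11) = (1/32 - M/64) + r/11 = 1/32 - M/64 + r/11)
1/(A(-239, 10) + 82428) = 1/((1/32 - 1/64*(-239) + (1/11)*10) + 82428) = 1/((1/32 + 239/64 + 10/11) + 82428) = 1/(3291/704 + 82428) = 1/(58032603/704) = 704/58032603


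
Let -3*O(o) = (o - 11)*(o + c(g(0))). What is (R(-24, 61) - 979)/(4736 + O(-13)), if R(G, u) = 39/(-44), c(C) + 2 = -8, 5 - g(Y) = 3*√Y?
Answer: -43115/200288 ≈ -0.21527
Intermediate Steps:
g(Y) = 5 - 3*√Y
c(C) = -10 (c(C) = -2 - 8 = -10)
R(G, u) = -39/44 (R(G, u) = 39*(-1/44) = -39/44)
O(o) = -(-11 + o)*(-10 + o)/3 (O(o) = -(o - 11)*(o - 10)/3 = -(-11 + o)*(-10 + o)/3)
(R(-24, 61) - 979)/(4736 + O(-13)) = (-39/44 - 979)/(4736 + (-110/3 + 7*(-13) - ⅓*(-13)²)) = -43115/(44*(4736 + (-110/3 - 91 - ⅓*169))) = -43115/(44*(4736 + (-110/3 - 91 - 169/3))) = -43115/(44*(4736 - 184)) = -43115/44/4552 = -43115/44*1/4552 = -43115/200288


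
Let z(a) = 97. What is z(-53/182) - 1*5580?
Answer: -5483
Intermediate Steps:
z(-53/182) - 1*5580 = 97 - 1*5580 = 97 - 5580 = -5483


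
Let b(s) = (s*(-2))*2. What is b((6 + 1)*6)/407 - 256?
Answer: -104360/407 ≈ -256.41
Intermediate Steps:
b(s) = -4*s (b(s) = -2*s*2 = -4*s)
b((6 + 1)*6)/407 - 256 = -4*(6 + 1)*6/407 - 256 = -28*6*(1/407) - 256 = -4*42*(1/407) - 256 = -168*1/407 - 256 = -168/407 - 256 = -104360/407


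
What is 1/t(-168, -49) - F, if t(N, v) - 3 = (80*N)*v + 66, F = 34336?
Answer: -22614685343/658629 ≈ -34336.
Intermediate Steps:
t(N, v) = 69 + 80*N*v (t(N, v) = 3 + ((80*N)*v + 66) = 3 + (80*N*v + 66) = 3 + (66 + 80*N*v) = 69 + 80*N*v)
1/t(-168, -49) - F = 1/(69 + 80*(-168)*(-49)) - 1*34336 = 1/(69 + 658560) - 34336 = 1/658629 - 34336 = -22614685343/658629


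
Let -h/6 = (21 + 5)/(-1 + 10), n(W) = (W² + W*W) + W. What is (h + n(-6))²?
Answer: 21316/9 ≈ 2368.4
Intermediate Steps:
n(W) = W + 2*W² (n(W) = (W² + W²) + W = 2*W² + W = W + 2*W²)
h = -52/3 (h = -6*(21 + 5)/(-1 + 10) = -156/9 = -6*26/9 = -52/3 ≈ -17.333)
(h + n(-6))² = (-52/3 - 6*(1 + 2*(-6)))² = (-52/3 - 6*(1 - 12))² = (-52/3 - 6*(-11))² = (-52/3 + 66)² = (146/3)² = 21316/9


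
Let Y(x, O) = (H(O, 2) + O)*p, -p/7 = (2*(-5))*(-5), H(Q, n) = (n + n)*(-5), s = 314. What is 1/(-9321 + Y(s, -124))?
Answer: 1/41079 ≈ 2.4343e-5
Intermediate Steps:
H(Q, n) = -10*n (H(Q, n) = (2*n)*(-5) = -10*n)
p = -350 (p = -7*2*(-5)*(-5) = -(-70)*(-5) = -7*50 = -350)
Y(x, O) = 7000 - 350*O (Y(x, O) = (-10*2 + O)*(-350) = (-20 + O)*(-350) = 7000 - 350*O)
1/(-9321 + Y(s, -124)) = 1/(-9321 + (7000 - 350*(-124))) = 1/(-9321 + (7000 + 43400)) = 1/(-9321 + 50400) = 1/41079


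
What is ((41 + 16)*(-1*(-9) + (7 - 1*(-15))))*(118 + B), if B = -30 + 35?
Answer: 217341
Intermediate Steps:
B = 5
((41 + 16)*(-1*(-9) + (7 - 1*(-15))))*(118 + B) = ((41 + 16)*(-1*(-9) + (7 - 1*(-15))))*(118 + 5) = (57*(9 + (7 + 15)))*123 = (57*(9 + 22))*123 = (57*31)*123 = 1767*123 = 217341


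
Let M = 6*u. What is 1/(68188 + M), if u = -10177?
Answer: 1/7126 ≈ 0.00014033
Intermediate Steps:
M = -61062 (M = 6*(-10177) = -61062)
1/(68188 + M) = 1/(68188 - 61062) = 1/7126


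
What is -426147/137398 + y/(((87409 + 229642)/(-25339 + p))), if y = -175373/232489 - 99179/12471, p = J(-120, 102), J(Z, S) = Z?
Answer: -43346731556534622085/18043267470193648866 ≈ -2.4024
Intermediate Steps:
p = -120
y = -25245103214/2899370319 (y = -175373*1/232489 - 99179*1/12471 = -175373/232489 - 99179/12471 = -25245103214/2899370319 ≈ -8.7071)
-426147/137398 + y/(((87409 + 229642)/(-25339 + p))) = -426147/137398 - 25245103214*(-25339 - 120)/(87409 + 229642)/2899370319 = -426147*1/137398 - 25245103214/(2899370319*(317051/(-25459))) = -426147/137398 - 25245103214/(2899370319*(317051*(-1/25459))) = -426147/137398 - 25245103214/(2899370319*(-45293/3637)) = -426147/137398 - 25245103214/2899370319*(-3637/45293) = -426147/137398 + 91816440389318/131321179858467 = -43346731556534622085/18043267470193648866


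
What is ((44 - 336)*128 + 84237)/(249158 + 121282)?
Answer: 46861/370440 ≈ 0.12650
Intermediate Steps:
((44 - 336)*128 + 84237)/(249158 + 121282) = (-292*128 + 84237)/370440 = (-37376 + 84237)*(1/370440) = 46861*(1/370440) = 46861/370440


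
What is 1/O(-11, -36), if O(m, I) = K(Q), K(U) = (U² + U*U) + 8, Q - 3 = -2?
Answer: ⅒ ≈ 0.10000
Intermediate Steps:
Q = 1 (Q = 3 - 2 = 1)
K(U) = 8 + 2*U² (K(U) = (U² + U²) + 8 = 2*U² + 8 = 8 + 2*U²)
O(m, I) = 10 (O(m, I) = 8 + 2*1² = 8 + 2*1 = 8 + 2 = 10)
1/O(-11, -36) = 1/10 = ⅒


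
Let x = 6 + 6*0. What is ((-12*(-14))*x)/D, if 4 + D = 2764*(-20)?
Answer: -84/4607 ≈ -0.018233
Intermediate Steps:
x = 6 (x = 6 + 0 = 6)
D = -55284 (D = -4 + 2764*(-20) = -4 - 55280 = -55284)
((-12*(-14))*x)/D = (-12*(-14)*6)/(-55284) = (168*6)*(-1/55284) = 1008*(-1/55284) = -84/4607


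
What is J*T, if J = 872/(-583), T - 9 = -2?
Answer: -6104/583 ≈ -10.470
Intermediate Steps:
T = 7 (T = 9 - 2 = 7)
J = -872/583 (J = 872*(-1/583) = -872/583 ≈ -1.4957)
J*T = -872/583*7 = -6104/583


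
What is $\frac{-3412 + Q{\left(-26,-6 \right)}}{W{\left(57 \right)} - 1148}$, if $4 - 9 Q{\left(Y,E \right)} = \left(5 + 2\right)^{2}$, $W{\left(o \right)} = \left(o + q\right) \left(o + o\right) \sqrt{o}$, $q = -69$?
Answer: $- \frac{980679}{26338316} + \frac{584307 \sqrt{57}}{13169158} \approx 0.29775$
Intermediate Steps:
$W{\left(o \right)} = 2 o^{\frac{3}{2}} \left(-69 + o\right)$ ($W{\left(o \right)} = \left(o - 69\right) \left(o + o\right) \sqrt{o} = \left(-69 + o\right) 2 o \sqrt{o} = 2 o \left(-69 + o\right) \sqrt{o} = 2 o^{\frac{3}{2}} \left(-69 + o\right)$)
$Q{\left(Y,E \right)} = -5$ ($Q{\left(Y,E \right)} = \frac{4}{9} - \frac{\left(5 + 2\right)^{2}}{9} = \frac{4}{9} - \frac{7^{2}}{9} = \frac{4}{9} - \frac{49}{9} = -5$)
$\frac{-3412 + Q{\left(-26,-6 \right)}}{W{\left(57 \right)} - 1148} = \frac{-3412 - 5}{2 \cdot 57^{\frac{3}{2}} \left(-69 + 57\right) - 1148} = - \frac{3417}{2 \cdot 57 \sqrt{57} \left(-12\right) - 1148} = - \frac{3417}{- 1368 \sqrt{57} - 1148} = - \frac{3417}{-1148 - 1368 \sqrt{57}}$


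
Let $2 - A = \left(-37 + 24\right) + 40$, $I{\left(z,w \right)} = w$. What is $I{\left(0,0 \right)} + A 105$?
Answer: $-2625$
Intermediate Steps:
$A = -25$ ($A = 2 - \left(\left(-37 + 24\right) + 40\right) = 2 - \left(-13 + 40\right) = 2 - 27 = -25$)
$I{\left(0,0 \right)} + A 105 = 0 - 2625 = -2625$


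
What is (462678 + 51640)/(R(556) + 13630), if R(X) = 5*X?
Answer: 257159/8205 ≈ 31.342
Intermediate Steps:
(462678 + 51640)/(R(556) + 13630) = (462678 + 51640)/(5*556 + 13630) = 514318/(2780 + 13630) = 514318/16410 = 514318*(1/16410) = 257159/8205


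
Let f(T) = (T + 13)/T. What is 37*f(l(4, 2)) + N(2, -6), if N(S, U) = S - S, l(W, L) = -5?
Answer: -296/5 ≈ -59.200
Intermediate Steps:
N(S, U) = 0
f(T) = (13 + T)/T
37*f(l(4, 2)) + N(2, -6) = 37*((13 - 5)/(-5)) + 0 = 37*(-1/5*8) + 0 = 37*(-8/5) + 0 = -296/5 + 0 = -296/5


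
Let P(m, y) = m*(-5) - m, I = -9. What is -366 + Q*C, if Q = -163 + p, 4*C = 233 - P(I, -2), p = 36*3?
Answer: -11309/4 ≈ -2827.3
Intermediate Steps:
p = 108
P(m, y) = -6*m (P(m, y) = -5*m - m = -6*m)
C = 179/4 (C = (233 - (-6)*(-9))/4 = (233 - 1*54)/4 = (233 - 54)/4 = (¼)*179 = 179/4 ≈ 44.750)
Q = -55 (Q = -163 + 108 = -55)
-366 + Q*C = -366 - 55*179/4 = -366 - 9845/4 = -11309/4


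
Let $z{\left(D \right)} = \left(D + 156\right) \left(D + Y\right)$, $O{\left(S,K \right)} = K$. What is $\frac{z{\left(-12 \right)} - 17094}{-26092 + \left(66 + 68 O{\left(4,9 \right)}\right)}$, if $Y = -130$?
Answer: $\frac{18771}{12707} \approx 1.4772$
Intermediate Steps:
$z{\left(D \right)} = \left(-130 + D\right) \left(156 + D\right)$ ($z{\left(D \right)} = \left(D + 156\right) \left(D - 130\right) = \left(156 + D\right) \left(-130 + D\right) = \left(-130 + D\right) \left(156 + D\right)$)
$\frac{z{\left(-12 \right)} - 17094}{-26092 + \left(66 + 68 O{\left(4,9 \right)}\right)} = \frac{\left(-20280 + \left(-12\right)^{2} + 26 \left(-12\right)\right) - 17094}{-26092 + \left(66 + 68 \cdot 9\right)} = \frac{\left(-20280 + 144 - 312\right) - 17094}{-26092 + \left(66 + 612\right)} = \frac{-20448 - 17094}{-26092 + 678} = - \frac{37542}{-25414} = \left(-37542\right) \left(- \frac{1}{25414}\right) = \frac{18771}{12707}$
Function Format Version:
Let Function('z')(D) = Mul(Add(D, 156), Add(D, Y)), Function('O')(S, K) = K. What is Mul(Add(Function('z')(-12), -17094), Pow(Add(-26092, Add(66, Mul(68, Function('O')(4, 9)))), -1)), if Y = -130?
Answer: Rational(18771, 12707) ≈ 1.4772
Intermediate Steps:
Function('z')(D) = Mul(Add(-130, D), Add(156, D)) (Function('z')(D) = Mul(Add(D, 156), Add(D, -130)) = Mul(Add(156, D), Add(-130, D)) = Mul(Add(-130, D), Add(156, D)))
Mul(Add(Function('z')(-12), -17094), Pow(Add(-26092, Add(66, Mul(68, Function('O')(4, 9)))), -1)) = Mul(Add(Add(-20280, Pow(-12, 2), Mul(26, -12)), -17094), Pow(Add(-26092, Add(66, Mul(68, 9))), -1)) = Mul(Add(Add(-20280, 144, -312), -17094), Pow(Add(-26092, Add(66, 612)), -1)) = Mul(Add(-20448, -17094), Pow(Add(-26092, 678), -1)) = Mul(-37542, Pow(-25414, -1)) = Mul(-37542, Rational(-1, 25414)) = Rational(18771, 12707)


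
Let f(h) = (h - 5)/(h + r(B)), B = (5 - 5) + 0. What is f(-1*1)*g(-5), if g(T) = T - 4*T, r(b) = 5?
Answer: -45/2 ≈ -22.500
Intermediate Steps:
B = 0 (B = 0 + 0 = 0)
f(h) = (-5 + h)/(5 + h) (f(h) = (h - 5)/(h + 5) = (-5 + h)/(5 + h))
g(T) = -3*T
f(-1*1)*g(-5) = ((-5 - 1*1)/(5 - 1*1))*(-3*(-5)) = ((-5 - 1)/(5 - 1))*15 = (-6/4)*15 = ((¼)*(-6))*15 = -3/2*15 = -45/2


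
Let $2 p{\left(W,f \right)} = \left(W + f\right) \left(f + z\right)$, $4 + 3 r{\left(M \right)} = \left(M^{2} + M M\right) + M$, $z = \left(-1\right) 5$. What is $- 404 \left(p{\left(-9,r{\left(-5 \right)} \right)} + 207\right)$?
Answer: $- \frac{826180}{9} \approx -91798.0$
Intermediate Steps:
$z = -5$
$r{\left(M \right)} = - \frac{4}{3} + \frac{M}{3} + \frac{2 M^{2}}{3}$ ($r{\left(M \right)} = - \frac{4}{3} + \frac{\left(M^{2} + M M\right) + M}{3} = - \frac{4}{3} + \frac{\left(M^{2} + M^{2}\right) + M}{3} = - \frac{4}{3} + \frac{2 M^{2} + M}{3} = - \frac{4}{3} + \frac{M + 2 M^{2}}{3} = - \frac{4}{3} + \left(\frac{M}{3} + \frac{2 M^{2}}{3}\right) = - \frac{4}{3} + \frac{M}{3} + \frac{2 M^{2}}{3}$)
$p{\left(W,f \right)} = \frac{\left(-5 + f\right) \left(W + f\right)}{2}$ ($p{\left(W,f \right)} = \frac{\left(W + f\right) \left(f - 5\right)}{2} = \frac{\left(W + f\right) \left(-5 + f\right)}{2} = \frac{\left(-5 + f\right) \left(W + f\right)}{2}$)
$- 404 \left(p{\left(-9,r{\left(-5 \right)} \right)} + 207\right) = - 404 \left(\left(\frac{\left(- \frac{4}{3} + \frac{1}{3} \left(-5\right) + \frac{2 \left(-5\right)^{2}}{3}\right)^{2}}{2} - - \frac{45}{2} - \frac{5 \left(- \frac{4}{3} + \frac{1}{3} \left(-5\right) + \frac{2 \left(-5\right)^{2}}{3}\right)}{2} + \frac{1}{2} \left(-9\right) \left(- \frac{4}{3} + \frac{1}{3} \left(-5\right) + \frac{2 \left(-5\right)^{2}}{3}\right)\right) + 207\right) = - 404 \left(\left(\frac{\left(- \frac{4}{3} - \frac{5}{3} + \frac{2}{3} \cdot 25\right)^{2}}{2} + \frac{45}{2} - \frac{5 \left(- \frac{4}{3} - \frac{5}{3} + \frac{2}{3} \cdot 25\right)}{2} + \frac{1}{2} \left(-9\right) \left(- \frac{4}{3} - \frac{5}{3} + \frac{2}{3} \cdot 25\right)\right) + 207\right) = - 404 \left(\left(\frac{\left(- \frac{4}{3} - \frac{5}{3} + \frac{50}{3}\right)^{2}}{2} + \frac{45}{2} - \frac{5 \left(- \frac{4}{3} - \frac{5}{3} + \frac{50}{3}\right)}{2} + \frac{1}{2} \left(-9\right) \left(- \frac{4}{3} - \frac{5}{3} + \frac{50}{3}\right)\right) + 207\right) = - 404 \left(\left(\frac{\left(\frac{41}{3}\right)^{2}}{2} + \frac{45}{2} - \frac{205}{6} + \frac{1}{2} \left(-9\right) \frac{41}{3}\right) + 207\right) = - 404 \left(\left(\frac{1}{2} \cdot \frac{1681}{9} + \frac{45}{2} - \frac{205}{6} - \frac{123}{2}\right) + 207\right) = - 404 \left(\left(\frac{1681}{18} + \frac{45}{2} - \frac{205}{6} - \frac{123}{2}\right) + 207\right) = - 404 \left(\frac{182}{9} + 207\right) = \left(-404\right) \frac{2045}{9} = - \frac{826180}{9}$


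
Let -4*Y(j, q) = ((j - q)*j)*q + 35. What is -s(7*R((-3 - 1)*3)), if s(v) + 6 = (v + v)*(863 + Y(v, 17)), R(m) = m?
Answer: -5914056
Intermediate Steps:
Y(j, q) = -35/4 - j*q*(j - q)/4 (Y(j, q) = -(((j - q)*j)*q + 35)/4 = -((j*(j - q))*q + 35)/4 = -(j*q*(j - q) + 35)/4 = -(35 + j*q*(j - q))/4 = -35/4 - j*q*(j - q)/4)
s(v) = -6 + 2*v*(3417/4 - 17*v²/4 + 289*v/4) (s(v) = -6 + (v + v)*(863 + (-35/4 - ¼*17*v² + (¼)*v*17²)) = -6 + (2*v)*(863 + (-35/4 - 17*v²/4 + (¼)*v*289)) = -6 + (2*v)*(863 + (-35/4 - 17*v²/4 + 289*v/4)) = -6 + (2*v)*(3417/4 - 17*v²/4 + 289*v/4) = -6 + 2*v*(3417/4 - 17*v²/4 + 289*v/4))
-s(7*R((-3 - 1)*3)) = -(-6 - 17*9261*(-3 - 1)³/2 + 289*(7*((-3 - 1)*3))²/2 + 3417*(7*((-3 - 1)*3))/2) = -(-6 - 17*(7*(-4*3))³/2 + 289*(7*(-4*3))²/2 + 3417*(7*(-4*3))/2) = -(-6 - 17*(7*(-12))³/2 + 289*(7*(-12))²/2 + 3417*(7*(-12))/2) = -(-6 - 17/2*(-84)³ + (289/2)*(-84)² + (3417/2)*(-84)) = -(-6 - 17/2*(-592704) + (289/2)*7056 - 143514) = -(-6 + 5037984 + 1019592 - 143514) = -1*5914056 = -5914056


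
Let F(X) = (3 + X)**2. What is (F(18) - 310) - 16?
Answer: 115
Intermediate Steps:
(F(18) - 310) - 16 = ((3 + 18)**2 - 310) - 16 = (21**2 - 310) - 16 = (441 - 310) - 16 = 131 - 16 = 115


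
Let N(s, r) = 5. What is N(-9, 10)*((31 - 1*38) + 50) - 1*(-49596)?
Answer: 49811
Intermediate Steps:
N(-9, 10)*((31 - 1*38) + 50) - 1*(-49596) = 5*((31 - 1*38) + 50) - 1*(-49596) = 5*((31 - 38) + 50) + 49596 = 5*(-7 + 50) + 49596 = 5*43 + 49596 = 215 + 49596 = 49811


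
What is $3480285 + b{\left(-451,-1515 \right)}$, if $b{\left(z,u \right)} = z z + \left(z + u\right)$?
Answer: $3681720$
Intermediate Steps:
$b{\left(z,u \right)} = u + z + z^{2}$ ($b{\left(z,u \right)} = z^{2} + \left(u + z\right) = u + z + z^{2}$)
$3480285 + b{\left(-451,-1515 \right)} = 3480285 - \left(1966 - 203401\right) = 3480285 - -201435 = 3480285 + 201435 = 3681720$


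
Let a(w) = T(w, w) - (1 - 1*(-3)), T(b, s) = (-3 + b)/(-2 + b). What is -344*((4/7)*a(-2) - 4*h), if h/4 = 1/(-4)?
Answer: -5848/7 ≈ -835.43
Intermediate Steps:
T(b, s) = (-3 + b)/(-2 + b)
a(w) = -4 + (-3 + w)/(-2 + w) (a(w) = (-3 + w)/(-2 + w) - (1 - 1*(-3)) = (-3 + w)/(-2 + w) - (1 + 3) = (-3 + w)/(-2 + w) - 1*4 = (-3 + w)/(-2 + w) - 4 = -4 + (-3 + w)/(-2 + w))
h = -1 (h = 4/(-4) = 4*(-1/4) = -1)
-344*((4/7)*a(-2) - 4*h) = -344*((4/7)*((5 - 3*(-2))/(-2 - 2)) - 4*(-1)) = -344*((4*(1/7))*((5 + 6)/(-4)) + 4) = -344*(4*(-1/4*11)/7 + 4) = -344*((4/7)*(-11/4) + 4) = -344*(-11/7 + 4) = -344*17/7 = -5848/7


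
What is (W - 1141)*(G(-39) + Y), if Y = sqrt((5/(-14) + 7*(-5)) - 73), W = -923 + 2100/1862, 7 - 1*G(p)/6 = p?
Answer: -75723912/133 - 137181*I*sqrt(21238)/931 ≈ -5.6935e+5 - 21473.0*I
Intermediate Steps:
G(p) = 42 - 6*p
W = -122609/133 (W = -923 + 2100*(1/1862) = -923 + 150/133 = -122609/133 ≈ -921.87)
Y = I*sqrt(21238)/14 (Y = sqrt((5*(-1/14) - 35) - 73) = sqrt((-5/14 - 35) - 73) = sqrt(-495/14 - 73) = sqrt(-1517/14) = I*sqrt(21238)/14 ≈ 10.409*I)
(W - 1141)*(G(-39) + Y) = (-122609/133 - 1141)*((42 - 6*(-39)) + I*sqrt(21238)/14) = -274362*((42 + 234) + I*sqrt(21238)/14)/133 = -274362*(276 + I*sqrt(21238)/14)/133 = -75723912/133 - 137181*I*sqrt(21238)/931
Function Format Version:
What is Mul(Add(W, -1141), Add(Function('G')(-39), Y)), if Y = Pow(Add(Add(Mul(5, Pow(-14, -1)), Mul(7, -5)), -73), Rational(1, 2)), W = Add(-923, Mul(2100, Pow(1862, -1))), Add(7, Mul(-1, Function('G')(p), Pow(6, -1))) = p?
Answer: Add(Rational(-75723912, 133), Mul(Rational(-137181, 931), I, Pow(21238, Rational(1, 2)))) ≈ Add(-5.6935e+5, Mul(-21473., I))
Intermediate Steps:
Function('G')(p) = Add(42, Mul(-6, p))
W = Rational(-122609, 133) (W = Add(-923, Mul(2100, Rational(1, 1862))) = Add(-923, Rational(150, 133)) = Rational(-122609, 133) ≈ -921.87)
Y = Mul(Rational(1, 14), I, Pow(21238, Rational(1, 2))) (Y = Pow(Add(Add(Mul(5, Rational(-1, 14)), -35), -73), Rational(1, 2)) = Pow(Add(Add(Rational(-5, 14), -35), -73), Rational(1, 2)) = Pow(Add(Rational(-495, 14), -73), Rational(1, 2)) = Pow(Rational(-1517, 14), Rational(1, 2)) = Mul(Rational(1, 14), I, Pow(21238, Rational(1, 2))) ≈ Mul(10.409, I))
Mul(Add(W, -1141), Add(Function('G')(-39), Y)) = Mul(Add(Rational(-122609, 133), -1141), Add(Add(42, Mul(-6, -39)), Mul(Rational(1, 14), I, Pow(21238, Rational(1, 2))))) = Mul(Rational(-274362, 133), Add(Add(42, 234), Mul(Rational(1, 14), I, Pow(21238, Rational(1, 2))))) = Mul(Rational(-274362, 133), Add(276, Mul(Rational(1, 14), I, Pow(21238, Rational(1, 2))))) = Add(Rational(-75723912, 133), Mul(Rational(-137181, 931), I, Pow(21238, Rational(1, 2))))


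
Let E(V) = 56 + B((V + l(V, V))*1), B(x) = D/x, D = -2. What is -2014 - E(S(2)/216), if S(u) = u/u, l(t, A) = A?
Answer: -1854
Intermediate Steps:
B(x) = -2/x
S(u) = 1
E(V) = 56 - 1/V (E(V) = 56 - 2/(V + V) = 56 - 2*1/(2*V) = 56 - 1/V)
-2014 - E(S(2)/216) = -2014 - (56 - 1/(1/216)) = -2014 - (56 - 1/(1*(1/216))) = -2014 - (56 - 1/1/216) = -2014 - (56 - 1*216) = -2014 - (56 - 216) = -2014 - 1*(-160) = -2014 + 160 = -1854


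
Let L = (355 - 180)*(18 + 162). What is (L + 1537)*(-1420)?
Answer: -46912540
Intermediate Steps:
L = 31500 (L = 175*180 = 31500)
(L + 1537)*(-1420) = (31500 + 1537)*(-1420) = 33037*(-1420) = -46912540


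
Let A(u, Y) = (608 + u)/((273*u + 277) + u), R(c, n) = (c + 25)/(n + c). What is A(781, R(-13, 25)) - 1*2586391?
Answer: -554188584572/214271 ≈ -2.5864e+6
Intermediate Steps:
R(c, n) = (25 + c)/(c + n)
A(u, Y) = (608 + u)/(277 + 274*u) (A(u, Y) = (608 + u)/((277 + 273*u) + u) = (608 + u)/(277 + 274*u))
A(781, R(-13, 25)) - 1*2586391 = (608 + 781)/(277 + 274*781) - 1*2586391 = 1389/(277 + 213994) - 2586391 = 1389/214271 - 2586391 = -554188584572/214271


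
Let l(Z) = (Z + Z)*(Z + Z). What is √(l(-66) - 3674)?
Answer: 25*√22 ≈ 117.26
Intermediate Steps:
l(Z) = 4*Z² (l(Z) = (2*Z)*(2*Z) = 4*Z²)
√(l(-66) - 3674) = √(4*(-66)² - 3674) = √(4*4356 - 3674) = √(17424 - 3674) = √13750 = 25*√22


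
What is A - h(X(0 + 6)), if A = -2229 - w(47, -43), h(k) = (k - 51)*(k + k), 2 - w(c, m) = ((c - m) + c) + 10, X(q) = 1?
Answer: -1984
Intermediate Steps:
w(c, m) = -8 + m - 2*c (w(c, m) = 2 - (((c - m) + c) + 10) = 2 - ((-m + 2*c) + 10) = 2 - (10 - m + 2*c) = 2 + (-10 + m - 2*c) = -8 + m - 2*c)
h(k) = 2*k*(-51 + k) (h(k) = (-51 + k)*(2*k) = 2*k*(-51 + k))
A = -2084 (A = -2229 - (-8 - 43 - 2*47) = -2229 - (-8 - 43 - 94) = -2229 - 1*(-145) = -2229 + 145 = -2084)
A - h(X(0 + 6)) = -2084 - 2*(-51 + 1) = -2084 - 2*(-50) = -2084 - 1*(-100) = -2084 + 100 = -1984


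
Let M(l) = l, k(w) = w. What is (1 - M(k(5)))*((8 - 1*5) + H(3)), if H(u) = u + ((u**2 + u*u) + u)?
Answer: -108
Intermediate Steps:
H(u) = 2*u + 2*u**2 (H(u) = u + ((u**2 + u**2) + u) = u + (2*u**2 + u) = u + (u + 2*u**2) = 2*u + 2*u**2)
(1 - M(k(5)))*((8 - 1*5) + H(3)) = (1 - 1*5)*((8 - 1*5) + 2*3*(1 + 3)) = (1 - 5)*((8 - 5) + 2*3*4) = -4*(3 + 24) = -4*27 = -108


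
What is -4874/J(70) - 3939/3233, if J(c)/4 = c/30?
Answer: -23691609/45262 ≈ -523.43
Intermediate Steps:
J(c) = 2*c/15 (J(c) = 4*(c/30) = 2*c/15)
-4874/J(70) - 3939/3233 = -4874/((2/15)*70) - 3939/3233 = -4874/28/3 - 3939*1/3233 = -4874*3/28 - 3939/3233 = -7311/14 - 3939/3233 = -23691609/45262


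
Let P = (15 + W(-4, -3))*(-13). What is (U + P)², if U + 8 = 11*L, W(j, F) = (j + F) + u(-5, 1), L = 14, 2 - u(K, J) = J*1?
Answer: 841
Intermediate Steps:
u(K, J) = 2 - J
W(j, F) = 1 + F + j (W(j, F) = (j + F) + (2 - 1*1) = (F + j) + (2 - 1) = (F + j) + 1 = 1 + F + j)
P = -117 (P = (15 + (1 - 3 - 4))*(-13) = (15 - 6)*(-13) = 9*(-13) = -117)
U = 146 (U = -8 + 11*14 = -8 + 154 = 146)
(U + P)² = (146 - 117)² = 29² = 841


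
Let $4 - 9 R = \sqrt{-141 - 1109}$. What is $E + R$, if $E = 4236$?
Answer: $\frac{38128}{9} - \frac{25 i \sqrt{2}}{9} \approx 4236.4 - 3.9284 i$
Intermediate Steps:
$R = \frac{4}{9} - \frac{25 i \sqrt{2}}{9}$ ($R = \frac{4}{9} - \frac{\sqrt{-141 - 1109}}{9} = \frac{4}{9} - \frac{\sqrt{-1250}}{9} = \frac{4}{9} - \frac{25 i \sqrt{2}}{9} \approx 0.44444 - 3.9284 i$)
$E + R = 4236 + \left(\frac{4}{9} - \frac{25 i \sqrt{2}}{9}\right) = \frac{38128}{9} - \frac{25 i \sqrt{2}}{9}$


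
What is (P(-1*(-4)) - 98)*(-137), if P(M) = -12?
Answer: 15070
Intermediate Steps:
(P(-1*(-4)) - 98)*(-137) = (-12 - 98)*(-137) = -110*(-137) = 15070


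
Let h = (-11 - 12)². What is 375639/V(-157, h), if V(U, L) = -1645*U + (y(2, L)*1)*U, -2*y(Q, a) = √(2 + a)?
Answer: 2471704620/1699300333 - 2253834*√59/1699300333 ≈ 1.4444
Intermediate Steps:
y(Q, a) = -√(2 + a)/2
h = 529 (h = (-23)² = 529)
V(U, L) = -1645*U - U*√(2 + L)/2 (V(U, L) = -1645*U + (-√(2 + L)/2*1)*U = -1645*U + (-√(2 + L)/2)*U = -1645*U - U*√(2 + L)/2)
375639/V(-157, h) = 375639/((-½*(-157)*(3290 + √(2 + 529)))) = 375639/((-½*(-157)*(3290 + √531))) = 375639/((-½*(-157)*(3290 + 3*√59))) = 375639/(258265 + 471*√59/2)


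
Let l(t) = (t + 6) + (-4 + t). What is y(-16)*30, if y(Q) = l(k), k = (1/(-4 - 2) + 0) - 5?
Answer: -250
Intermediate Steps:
k = -31/6 (k = (1/(-6) + 0) - 5 = (-⅙ + 0) - 5 = -⅙ - 5 = -31/6 ≈ -5.1667)
l(t) = 2 + 2*t (l(t) = (6 + t) + (-4 + t) = 2 + 2*t)
y(Q) = -25/3 (y(Q) = 2 + 2*(-31/6) = 2 - 31/3 = -25/3)
y(-16)*30 = -25/3*30 = -250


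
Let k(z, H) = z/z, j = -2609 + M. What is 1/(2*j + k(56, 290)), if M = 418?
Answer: -1/4381 ≈ -0.00022826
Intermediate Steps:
j = -2191 (j = -2609 + 418 = -2191)
k(z, H) = 1
1/(2*j + k(56, 290)) = 1/(2*(-2191) + 1) = 1/(-4382 + 1) = 1/(-4381) = -1/4381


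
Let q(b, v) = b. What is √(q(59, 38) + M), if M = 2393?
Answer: 2*√613 ≈ 49.518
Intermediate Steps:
√(q(59, 38) + M) = √(59 + 2393) = √2452 = 2*√613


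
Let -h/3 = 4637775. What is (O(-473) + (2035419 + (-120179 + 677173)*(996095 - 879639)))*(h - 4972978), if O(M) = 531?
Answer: -1225104034336355842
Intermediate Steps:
h = -13913325 (h = -3*4637775 = -13913325)
(O(-473) + (2035419 + (-120179 + 677173)*(996095 - 879639)))*(h - 4972978) = (531 + (2035419 + (-120179 + 677173)*(996095 - 879639)))*(-13913325 - 4972978) = (531 + (2035419 + 556994*116456))*(-18886303) = (531 + (2035419 + 64865293264))*(-18886303) = (531 + 64867328683)*(-18886303) = 64867329214*(-18886303) = -1225104034336355842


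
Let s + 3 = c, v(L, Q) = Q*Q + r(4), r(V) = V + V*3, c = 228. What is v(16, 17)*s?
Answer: 68625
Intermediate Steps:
r(V) = 4*V (r(V) = V + 3*V = 4*V)
v(L, Q) = 16 + Q**2 (v(L, Q) = Q*Q + 4*4 = Q**2 + 16 = 16 + Q**2)
s = 225 (s = -3 + 228 = 225)
v(16, 17)*s = (16 + 17**2)*225 = (16 + 289)*225 = 305*225 = 68625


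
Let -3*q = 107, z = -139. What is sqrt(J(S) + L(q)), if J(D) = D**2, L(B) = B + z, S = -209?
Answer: sqrt(391557)/3 ≈ 208.58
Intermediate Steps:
q = -107/3 (q = -1/3*107 = -107/3 ≈ -35.667)
L(B) = -139 + B (L(B) = B - 139 = -139 + B)
sqrt(J(S) + L(q)) = sqrt((-209)**2 + (-139 - 107/3)) = sqrt(43681 - 524/3) = sqrt(130519/3) = sqrt(391557)/3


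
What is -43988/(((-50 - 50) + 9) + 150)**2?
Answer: -43988/3481 ≈ -12.637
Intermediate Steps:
-43988/(((-50 - 50) + 9) + 150)**2 = -43988/((-100 + 9) + 150)**2 = -43988/(-91 + 150)**2 = -43988/(59**2) = -43988/3481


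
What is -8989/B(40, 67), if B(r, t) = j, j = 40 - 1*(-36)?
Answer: -8989/76 ≈ -118.28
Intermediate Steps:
j = 76 (j = 40 + 36 = 76)
B(r, t) = 76
-8989/B(40, 67) = -8989/76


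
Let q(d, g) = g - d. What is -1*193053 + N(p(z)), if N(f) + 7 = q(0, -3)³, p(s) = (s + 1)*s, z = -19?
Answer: -193087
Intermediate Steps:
p(s) = s*(1 + s) (p(s) = (1 + s)*s = s*(1 + s))
N(f) = -34 (N(f) = -7 + (-3 - 1*0)³ = -7 + (-3 + 0)³ = -7 + (-3)³ = -7 - 27 = -34)
-1*193053 + N(p(z)) = -1*193053 - 34 = -193053 - 34 = -193087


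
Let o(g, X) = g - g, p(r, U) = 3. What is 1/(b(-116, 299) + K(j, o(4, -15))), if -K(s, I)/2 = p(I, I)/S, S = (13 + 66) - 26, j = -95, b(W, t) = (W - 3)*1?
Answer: -53/6313 ≈ -0.0083954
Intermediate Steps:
b(W, t) = -3 + W (b(W, t) = (-3 + W)*1 = -3 + W)
S = 53 (S = 79 - 26 = 53)
o(g, X) = 0
K(s, I) = -6/53
1/(b(-116, 299) + K(j, o(4, -15))) = 1/((-3 - 116) - 6/53) = 1/(-119 - 6/53) = 1/(-6313/53) = -53/6313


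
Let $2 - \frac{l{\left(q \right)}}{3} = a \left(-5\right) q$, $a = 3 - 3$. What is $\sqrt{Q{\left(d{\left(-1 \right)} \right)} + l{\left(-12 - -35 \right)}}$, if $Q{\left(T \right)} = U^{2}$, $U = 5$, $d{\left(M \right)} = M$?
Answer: $\sqrt{31} \approx 5.5678$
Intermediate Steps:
$a = 0$ ($a = 3 - 3 = 0$)
$Q{\left(T \right)} = 25$ ($Q{\left(T \right)} = 5^{2} = 25$)
$l{\left(q \right)} = 6$ ($l{\left(q \right)} = 6 - 3 \cdot 0 \left(-5\right) q = 6 - 3 \cdot 0 q = 6 - 0 = 6 + 0 = 6$)
$\sqrt{Q{\left(d{\left(-1 \right)} \right)} + l{\left(-12 - -35 \right)}} = \sqrt{25 + 6} = \sqrt{31}$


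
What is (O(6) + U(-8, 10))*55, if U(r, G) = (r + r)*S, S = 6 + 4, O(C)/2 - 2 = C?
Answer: -7920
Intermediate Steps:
O(C) = 4 + 2*C
S = 10
U(r, G) = 20*r (U(r, G) = (r + r)*10 = (2*r)*10 = 20*r)
(O(6) + U(-8, 10))*55 = ((4 + 2*6) + 20*(-8))*55 = ((4 + 12) - 160)*55 = (16 - 160)*55 = -144*55 = -7920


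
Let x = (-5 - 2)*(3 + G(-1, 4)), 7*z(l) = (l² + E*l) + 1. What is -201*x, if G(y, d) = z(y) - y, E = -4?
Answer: 6834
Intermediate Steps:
z(l) = ⅐ - 4*l/7 + l²/7 (z(l) = ((l² - 4*l) + 1)/7 = (1 + l² - 4*l)/7 = ⅐ - 4*l/7 + l²/7)
G(y, d) = ⅐ - 11*y/7 + y²/7 (G(y, d) = (⅐ - 4*y/7 + y²/7) - y = ⅐ - 11*y/7 + y²/7)
x = -34 (x = (-5 - 2)*(3 + (⅐ - 11/7*(-1) + (⅐)*(-1)²)) = -7*(3 + (⅐ + 11/7 + (⅐)*1)) = -7*(3 + (⅐ + 11/7 + ⅐)) = -7*(3 + 13/7) = -7*34/7 = -34)
-201*x = -201*(-34) = 6834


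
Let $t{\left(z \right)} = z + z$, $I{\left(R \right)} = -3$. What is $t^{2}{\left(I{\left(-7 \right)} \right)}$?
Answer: $36$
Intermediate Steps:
$t{\left(z \right)} = 2 z$
$t^{2}{\left(I{\left(-7 \right)} \right)} = \left(2 \left(-3\right)\right)^{2} = \left(-6\right)^{2} = 36$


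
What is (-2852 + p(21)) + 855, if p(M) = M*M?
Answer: -1556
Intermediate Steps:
p(M) = M**2
(-2852 + p(21)) + 855 = (-2852 + 21**2) + 855 = (-2852 + 441) + 855 = -2411 + 855 = -1556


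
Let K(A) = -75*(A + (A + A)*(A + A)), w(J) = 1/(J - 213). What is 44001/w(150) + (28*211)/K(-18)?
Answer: -132851122229/47925 ≈ -2.7721e+6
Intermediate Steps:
w(J) = 1/(-213 + J)
K(A) = -300*A**2 - 75*A (K(A) = -75*(A + (2*A)*(2*A)) = -75*(A + 4*A**2) = -300*A**2 - 75*A)
44001/w(150) + (28*211)/K(-18) = 44001/(1/(-213 + 150)) + (28*211)/((-75*(-18)*(1 + 4*(-18)))) = 44001/(1/(-63)) + 5908/((-75*(-18)*(1 - 72))) = 44001/(-1/63) + 5908/((-75*(-18)*(-71))) = 44001*(-63) + 5908/(-95850) = -2772063 + 5908*(-1/95850) = -2772063 - 2954/47925 = -132851122229/47925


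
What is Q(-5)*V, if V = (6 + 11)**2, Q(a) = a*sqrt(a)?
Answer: -1445*I*sqrt(5) ≈ -3231.1*I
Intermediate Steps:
Q(a) = a**(3/2)
V = 289 (V = 17**2 = 289)
Q(-5)*V = (-5)**(3/2)*289 = -5*I*sqrt(5)*289 = -1445*I*sqrt(5)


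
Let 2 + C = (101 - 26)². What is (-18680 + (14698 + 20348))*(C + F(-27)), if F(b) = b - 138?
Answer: 89325628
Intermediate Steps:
F(b) = -138 + b
C = 5623 (C = -2 + (101 - 26)² = -2 + 75² = -2 + 5625 = 5623)
(-18680 + (14698 + 20348))*(C + F(-27)) = (-18680 + (14698 + 20348))*(5623 + (-138 - 27)) = (-18680 + 35046)*(5623 - 165) = 16366*5458 = 89325628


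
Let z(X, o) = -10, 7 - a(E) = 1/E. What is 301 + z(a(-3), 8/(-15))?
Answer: 291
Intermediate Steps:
a(E) = 7 - 1/E
301 + z(a(-3), 8/(-15)) = 301 - 10 = 291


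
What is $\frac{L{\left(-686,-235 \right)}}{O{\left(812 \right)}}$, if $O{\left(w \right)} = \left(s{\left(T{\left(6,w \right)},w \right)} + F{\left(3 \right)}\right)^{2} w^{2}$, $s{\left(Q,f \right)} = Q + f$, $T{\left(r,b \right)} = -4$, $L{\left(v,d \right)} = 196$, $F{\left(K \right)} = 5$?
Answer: $\frac{1}{2223499716} \approx 4.4974 \cdot 10^{-10}$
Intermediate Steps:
$O{\left(w \right)} = w^{2} \left(1 + w\right)^{2}$ ($O{\left(w \right)} = \left(\left(-4 + w\right) + 5\right)^{2} w^{2} = \left(1 + w\right)^{2} w^{2} = w^{2} \left(1 + w\right)^{2}$)
$\frac{L{\left(-686,-235 \right)}}{O{\left(812 \right)}} = \frac{196}{812^{2} \left(1 + 812\right)^{2}} = \frac{196}{659344 \cdot 813^{2}} = \frac{196}{659344 \cdot 660969} = \frac{196}{435805944336} = 196 \cdot \frac{1}{435805944336} = \frac{1}{2223499716}$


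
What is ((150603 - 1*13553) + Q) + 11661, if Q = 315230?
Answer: 463941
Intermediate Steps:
((150603 - 1*13553) + Q) + 11661 = ((150603 - 1*13553) + 315230) + 11661 = ((150603 - 13553) + 315230) + 11661 = (137050 + 315230) + 11661 = 452280 + 11661 = 463941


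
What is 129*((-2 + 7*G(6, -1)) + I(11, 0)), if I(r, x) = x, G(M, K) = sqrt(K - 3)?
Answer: -258 + 1806*I ≈ -258.0 + 1806.0*I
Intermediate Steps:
G(M, K) = sqrt(-3 + K)
129*((-2 + 7*G(6, -1)) + I(11, 0)) = 129*((-2 + 7*sqrt(-3 - 1)) + 0) = 129*((-2 + 7*sqrt(-4)) + 0) = 129*((-2 + 7*(2*I)) + 0) = 129*((-2 + 14*I) + 0) = 129*(-2 + 14*I) = -258 + 1806*I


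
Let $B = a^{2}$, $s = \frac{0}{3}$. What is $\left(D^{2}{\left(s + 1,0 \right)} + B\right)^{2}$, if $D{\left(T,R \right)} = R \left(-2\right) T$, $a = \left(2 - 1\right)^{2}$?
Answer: $1$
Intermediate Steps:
$s = 0$ ($s = 0 \cdot \frac{1}{3} = 0$)
$a = 1$ ($a = 1^{2} = 1$)
$D{\left(T,R \right)} = - 2 R T$
$B = 1$ ($B = 1^{2} = 1$)
$\left(D^{2}{\left(s + 1,0 \right)} + B\right)^{2} = \left(\left(\left(-2\right) 0 \left(0 + 1\right)\right)^{2} + 1\right)^{2} = \left(\left(\left(-2\right) 0 \cdot 1\right)^{2} + 1\right)^{2} = \left(0^{2} + 1\right)^{2} = \left(0 + 1\right)^{2} = 1^{2} = 1$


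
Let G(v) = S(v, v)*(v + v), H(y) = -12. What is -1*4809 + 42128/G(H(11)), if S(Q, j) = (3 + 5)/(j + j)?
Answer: 457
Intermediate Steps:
S(Q, j) = 4/j (S(Q, j) = 8/((2*j)) = 8*(1/(2*j)) = 4/j)
G(v) = 8 (G(v) = (4/v)*(v + v) = (4/v)*(2*v) = 8)
-1*4809 + 42128/G(H(11)) = -1*4809 + 42128/8 = -4809 + 42128*(⅛) = -4809 + 5266 = 457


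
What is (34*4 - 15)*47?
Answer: 5687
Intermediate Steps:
(34*4 - 15)*47 = (136 - 15)*47 = 121*47 = 5687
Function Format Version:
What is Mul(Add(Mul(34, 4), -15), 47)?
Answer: 5687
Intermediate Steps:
Mul(Add(Mul(34, 4), -15), 47) = Mul(Add(136, -15), 47) = Mul(121, 47) = 5687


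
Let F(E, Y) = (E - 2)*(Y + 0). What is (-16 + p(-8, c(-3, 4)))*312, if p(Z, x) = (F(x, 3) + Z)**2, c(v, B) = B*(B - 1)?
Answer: 146016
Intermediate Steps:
c(v, B) = B*(-1 + B)
F(E, Y) = Y*(-2 + E) (F(E, Y) = (-2 + E)*Y = Y*(-2 + E))
p(Z, x) = (-6 + Z + 3*x)**2 (p(Z, x) = (3*(-2 + x) + Z)**2 = ((-6 + 3*x) + Z)**2 = (-6 + Z + 3*x)**2)
(-16 + p(-8, c(-3, 4)))*312 = (-16 + (-6 - 8 + 3*(4*(-1 + 4)))**2)*312 = (-16 + (-6 - 8 + 3*(4*3))**2)*312 = (-16 + (-6 - 8 + 3*12)**2)*312 = (-16 + (-6 - 8 + 36)**2)*312 = (-16 + 22**2)*312 = (-16 + 484)*312 = 468*312 = 146016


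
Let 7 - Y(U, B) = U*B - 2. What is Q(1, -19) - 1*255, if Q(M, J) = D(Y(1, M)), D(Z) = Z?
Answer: -247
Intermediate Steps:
Y(U, B) = 9 - B*U (Y(U, B) = 7 - (U*B - 2) = 7 - (B*U - 2) = 7 - (-2 + B*U) = 7 + (2 - B*U) = 9 - B*U)
Q(M, J) = 9 - M (Q(M, J) = 9 - 1*M*1 = 9 - M)
Q(1, -19) - 1*255 = (9 - 1*1) - 1*255 = (9 - 1) - 255 = 8 - 255 = -247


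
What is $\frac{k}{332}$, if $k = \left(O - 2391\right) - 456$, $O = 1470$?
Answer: $- \frac{1377}{332} \approx -4.1476$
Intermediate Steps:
$k = -1377$ ($k = \left(1470 - 2391\right) - 456 = -921 - 456 = -1377$)
$\frac{k}{332} = - \frac{1377}{332}$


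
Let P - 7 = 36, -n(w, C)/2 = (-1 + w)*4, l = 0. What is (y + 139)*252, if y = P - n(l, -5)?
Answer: 43848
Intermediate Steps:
n(w, C) = 8 - 8*w (n(w, C) = -2*(-1 + w)*4 = -2*(-4 + 4*w) = 8 - 8*w)
P = 43 (P = 7 + 36 = 43)
y = 35 (y = 43 - (8 - 8*0) = 43 - (8 + 0) = 43 - 1*8 = 43 - 8 = 35)
(y + 139)*252 = (35 + 139)*252 = 174*252 = 43848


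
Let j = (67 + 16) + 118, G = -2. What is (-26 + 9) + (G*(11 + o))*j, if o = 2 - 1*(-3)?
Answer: -6449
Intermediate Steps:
o = 5 (o = 2 + 3 = 5)
j = 201 (j = 83 + 118 = 201)
(-26 + 9) + (G*(11 + o))*j = (-26 + 9) - 2*(11 + 5)*201 = -17 - 2*16*201 = -17 - 32*201 = -17 - 6432 = -6449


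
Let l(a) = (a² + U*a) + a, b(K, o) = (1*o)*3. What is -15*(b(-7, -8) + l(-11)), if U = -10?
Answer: -2940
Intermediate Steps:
b(K, o) = 3*o (b(K, o) = o*3 = 3*o)
l(a) = a² - 9*a (l(a) = (a² - 10*a) + a = a² - 9*a)
-15*(b(-7, -8) + l(-11)) = -15*(3*(-8) - 11*(-9 - 11)) = -15*(-24 - 11*(-20)) = -15*(-24 + 220) = -15*196 = -2940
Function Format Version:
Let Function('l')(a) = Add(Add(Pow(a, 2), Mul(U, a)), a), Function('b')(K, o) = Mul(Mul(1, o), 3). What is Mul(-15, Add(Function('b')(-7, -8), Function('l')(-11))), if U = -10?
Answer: -2940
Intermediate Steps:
Function('b')(K, o) = Mul(3, o) (Function('b')(K, o) = Mul(o, 3) = Mul(3, o))
Function('l')(a) = Add(Pow(a, 2), Mul(-9, a)) (Function('l')(a) = Add(Add(Pow(a, 2), Mul(-10, a)), a) = Add(Pow(a, 2), Mul(-9, a)))
Mul(-15, Add(Function('b')(-7, -8), Function('l')(-11))) = Mul(-15, Add(Mul(3, -8), Mul(-11, Add(-9, -11)))) = Mul(-15, Add(-24, Mul(-11, -20))) = Mul(-15, Add(-24, 220)) = Mul(-15, 196) = -2940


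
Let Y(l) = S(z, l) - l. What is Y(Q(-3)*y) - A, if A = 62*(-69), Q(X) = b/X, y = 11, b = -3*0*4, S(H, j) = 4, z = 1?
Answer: 4282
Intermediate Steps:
b = 0 (b = 0*4 = 0)
Q(X) = 0 (Q(X) = 0/X = 0)
Y(l) = 4 - l
A = -4278
Y(Q(-3)*y) - A = (4 - 0*11) - 1*(-4278) = (4 - 1*0) + 4278 = (4 + 0) + 4278 = 4 + 4278 = 4282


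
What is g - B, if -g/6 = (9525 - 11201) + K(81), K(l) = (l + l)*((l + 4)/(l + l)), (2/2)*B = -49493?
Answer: 59039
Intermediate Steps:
B = -49493
K(l) = 4 + l (K(l) = (2*l)*((4 + l)/((2*l))) = (2*l)*((4 + l)*(1/(2*l))) = (2*l)*((4 + l)/(2*l)) = 4 + l)
g = 9546 (g = -6*((9525 - 11201) + (4 + 81)) = -6*(-1676 + 85) = -6*(-1591) = 9546)
g - B = 9546 - 1*(-49493) = 9546 + 49493 = 59039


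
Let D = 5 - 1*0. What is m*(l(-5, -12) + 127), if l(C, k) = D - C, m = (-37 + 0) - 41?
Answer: -10686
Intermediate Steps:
D = 5 (D = 5 + 0 = 5)
m = -78 (m = -37 - 41 = -78)
l(C, k) = 5 - C
m*(l(-5, -12) + 127) = -78*((5 - 1*(-5)) + 127) = -78*((5 + 5) + 127) = -78*(10 + 127) = -78*137 = -10686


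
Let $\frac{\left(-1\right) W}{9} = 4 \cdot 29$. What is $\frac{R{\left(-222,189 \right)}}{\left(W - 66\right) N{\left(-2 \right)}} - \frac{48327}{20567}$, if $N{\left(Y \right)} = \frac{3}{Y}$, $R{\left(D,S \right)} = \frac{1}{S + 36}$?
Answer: $- \frac{18104481808}{7704912375} \approx -2.3497$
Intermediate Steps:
$R{\left(D,S \right)} = \frac{1}{36 + S}$
$W = -1044$ ($W = - 9 \cdot 4 \cdot 29 = \left(-9\right) 116 = -1044$)
$\frac{R{\left(-222,189 \right)}}{\left(W - 66\right) N{\left(-2 \right)}} - \frac{48327}{20567} = \frac{1}{\left(36 + 189\right) \left(-1044 - 66\right) \frac{3}{-2}} - \frac{48327}{20567} = \frac{1}{225 \left(- 1110 \cdot 3 \left(- \frac{1}{2}\right)\right)} - \frac{48327}{20567} = \frac{1}{225 \left(\left(-1110\right) \left(- \frac{3}{2}\right)\right)} - \frac{48327}{20567} = \frac{1}{225 \cdot 1665} - \frac{48327}{20567} = \frac{1}{225} \cdot \frac{1}{1665} - \frac{48327}{20567} = \frac{1}{374625} - \frac{48327}{20567} = - \frac{18104481808}{7704912375}$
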